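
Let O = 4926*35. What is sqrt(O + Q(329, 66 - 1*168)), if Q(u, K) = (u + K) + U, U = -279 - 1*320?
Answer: sqrt(172038) ≈ 414.77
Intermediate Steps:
U = -599 (U = -279 - 320 = -599)
O = 172410
Q(u, K) = -599 + K + u (Q(u, K) = (u + K) - 599 = (K + u) - 599 = -599 + K + u)
sqrt(O + Q(329, 66 - 1*168)) = sqrt(172410 + (-599 + (66 - 1*168) + 329)) = sqrt(172410 + (-599 + (66 - 168) + 329)) = sqrt(172410 + (-599 - 102 + 329)) = sqrt(172410 - 372) = sqrt(172038)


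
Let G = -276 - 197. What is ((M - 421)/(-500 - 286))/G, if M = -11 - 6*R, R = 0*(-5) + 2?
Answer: -74/61963 ≈ -0.0011943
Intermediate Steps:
R = 2 (R = 0 + 2 = 2)
M = -23 (M = -11 - 6*2 = -11 - 12 = -23)
G = -473
((M - 421)/(-500 - 286))/G = ((-23 - 421)/(-500 - 286))/(-473) = -444/(-786)*(-1/473) = -444*(-1/786)*(-1/473) = (74/131)*(-1/473) = -74/61963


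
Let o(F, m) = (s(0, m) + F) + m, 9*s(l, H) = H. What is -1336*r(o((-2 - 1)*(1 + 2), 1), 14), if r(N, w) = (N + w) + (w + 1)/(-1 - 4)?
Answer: -37408/9 ≈ -4156.4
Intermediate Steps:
s(l, H) = H/9
o(F, m) = F + 10*m/9 (o(F, m) = (m/9 + F) + m = (F + m/9) + m = F + 10*m/9)
r(N, w) = -⅕ + N + 4*w/5 (r(N, w) = (N + w) + (1 + w)/(-5) = (N + w) + (1 + w)*(-⅕) = (N + w) + (-⅕ - w/5) = -⅕ + N + 4*w/5)
-1336*r(o((-2 - 1)*(1 + 2), 1), 14) = -1336*(-⅕ + ((-2 - 1)*(1 + 2) + (10/9)*1) + (⅘)*14) = -1336*(-⅕ + (-3*3 + 10/9) + 56/5) = -1336*(-⅕ + (-9 + 10/9) + 56/5) = -1336*(-⅕ - 71/9 + 56/5) = -1336*28/9 = -37408/9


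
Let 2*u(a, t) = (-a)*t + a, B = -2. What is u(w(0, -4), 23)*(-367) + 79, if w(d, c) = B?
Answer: -7995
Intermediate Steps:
w(d, c) = -2
u(a, t) = a/2 - a*t/2 (u(a, t) = ((-a)*t + a)/2 = (-a*t + a)/2 = (a - a*t)/2 = a/2 - a*t/2)
u(w(0, -4), 23)*(-367) + 79 = ((½)*(-2)*(1 - 1*23))*(-367) + 79 = ((½)*(-2)*(1 - 23))*(-367) + 79 = ((½)*(-2)*(-22))*(-367) + 79 = 22*(-367) + 79 = -8074 + 79 = -7995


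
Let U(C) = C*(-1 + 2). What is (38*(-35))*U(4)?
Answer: -5320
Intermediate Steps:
U(C) = C (U(C) = C*1 = C)
(38*(-35))*U(4) = (38*(-35))*4 = -1330*4 = -5320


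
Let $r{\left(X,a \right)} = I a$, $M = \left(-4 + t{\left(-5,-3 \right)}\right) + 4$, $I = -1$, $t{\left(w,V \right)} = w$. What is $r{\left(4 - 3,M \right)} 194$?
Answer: $970$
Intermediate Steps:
$M = -5$ ($M = \left(-4 - 5\right) + 4 = -9 + 4 = -5$)
$r{\left(X,a \right)} = - a$
$r{\left(4 - 3,M \right)} 194 = \left(-1\right) \left(-5\right) 194 = 5 \cdot 194 = 970$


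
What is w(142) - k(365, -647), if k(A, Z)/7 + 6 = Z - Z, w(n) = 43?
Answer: 85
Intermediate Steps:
k(A, Z) = -42 (k(A, Z) = -42 + 7*(Z - Z) = -42 + 7*0 = -42 + 0 = -42)
w(142) - k(365, -647) = 43 - 1*(-42) = 43 + 42 = 85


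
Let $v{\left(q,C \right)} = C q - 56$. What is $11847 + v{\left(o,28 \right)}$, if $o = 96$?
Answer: $14479$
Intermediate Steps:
$v{\left(q,C \right)} = -56 + C q$
$11847 + v{\left(o,28 \right)} = 11847 + \left(-56 + 28 \cdot 96\right) = 11847 + \left(-56 + 2688\right) = 11847 + 2632 = 14479$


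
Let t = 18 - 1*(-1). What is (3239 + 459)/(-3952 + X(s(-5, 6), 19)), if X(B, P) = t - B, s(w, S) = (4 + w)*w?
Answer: -1849/1969 ≈ -0.93906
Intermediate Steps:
s(w, S) = w*(4 + w)
t = 19 (t = 18 + 1 = 19)
X(B, P) = 19 - B
(3239 + 459)/(-3952 + X(s(-5, 6), 19)) = (3239 + 459)/(-3952 + (19 - (-5)*(4 - 5))) = 3698/(-3952 + (19 - (-5)*(-1))) = 3698/(-3952 + (19 - 1*5)) = 3698/(-3952 + (19 - 5)) = 3698/(-3952 + 14) = 3698/(-3938) = 3698*(-1/3938) = -1849/1969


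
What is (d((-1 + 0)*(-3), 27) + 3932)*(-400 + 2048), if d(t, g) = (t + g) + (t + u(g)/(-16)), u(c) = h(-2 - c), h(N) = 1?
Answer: 6534217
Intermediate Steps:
u(c) = 1
d(t, g) = -1/16 + g + 2*t (d(t, g) = (t + g) + (t + 1/(-16)) = (g + t) + (t + 1*(-1/16)) = (g + t) + (t - 1/16) = (g + t) + (-1/16 + t) = -1/16 + g + 2*t)
(d((-1 + 0)*(-3), 27) + 3932)*(-400 + 2048) = ((-1/16 + 27 + 2*((-1 + 0)*(-3))) + 3932)*(-400 + 2048) = ((-1/16 + 27 + 2*(-1*(-3))) + 3932)*1648 = ((-1/16 + 27 + 2*3) + 3932)*1648 = ((-1/16 + 27 + 6) + 3932)*1648 = (527/16 + 3932)*1648 = (63439/16)*1648 = 6534217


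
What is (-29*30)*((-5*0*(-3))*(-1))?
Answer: 0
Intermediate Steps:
(-29*30)*((-5*0*(-3))*(-1)) = -870*0*(-3)*(-1) = -0*(-1) = -870*0 = 0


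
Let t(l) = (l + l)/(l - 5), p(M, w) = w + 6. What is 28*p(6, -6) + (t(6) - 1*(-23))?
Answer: 35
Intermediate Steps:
p(M, w) = 6 + w
t(l) = 2*l/(-5 + l) (t(l) = (2*l)/(-5 + l) = 2*l/(-5 + l))
28*p(6, -6) + (t(6) - 1*(-23)) = 28*(6 - 6) + (2*6/(-5 + 6) - 1*(-23)) = 28*0 + (2*6/1 + 23) = 0 + (2*6*1 + 23) = 0 + (12 + 23) = 0 + 35 = 35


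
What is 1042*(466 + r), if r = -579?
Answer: -117746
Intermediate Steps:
1042*(466 + r) = 1042*(466 - 579) = 1042*(-113) = -117746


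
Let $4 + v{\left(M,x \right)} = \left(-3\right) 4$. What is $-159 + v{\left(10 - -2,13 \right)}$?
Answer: $-175$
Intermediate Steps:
$v{\left(M,x \right)} = -16$ ($v{\left(M,x \right)} = -4 - 12 = -16$)
$-159 + v{\left(10 - -2,13 \right)} = -159 - 16 = -175$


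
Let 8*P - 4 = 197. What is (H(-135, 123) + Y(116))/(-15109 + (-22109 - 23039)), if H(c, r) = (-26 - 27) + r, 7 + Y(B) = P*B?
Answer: -5955/120514 ≈ -0.049413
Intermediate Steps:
P = 201/8 (P = 1/2 + (1/8)*197 = 1/2 + 197/8 = 201/8 ≈ 25.125)
Y(B) = -7 + 201*B/8
H(c, r) = -53 + r
(H(-135, 123) + Y(116))/(-15109 + (-22109 - 23039)) = ((-53 + 123) + (-7 + (201/8)*116))/(-15109 + (-22109 - 23039)) = (70 + (-7 + 5829/2))/(-15109 - 45148) = (70 + 5815/2)/(-60257) = (5955/2)*(-1/60257) = -5955/120514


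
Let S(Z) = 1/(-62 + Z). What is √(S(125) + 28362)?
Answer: 11*√103369/21 ≈ 168.41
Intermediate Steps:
√(S(125) + 28362) = √(1/(-62 + 125) + 28362) = √(1/63 + 28362) = √(1786807/63) = 11*√103369/21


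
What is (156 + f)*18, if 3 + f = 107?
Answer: 4680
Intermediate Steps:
f = 104 (f = -3 + 107 = 104)
(156 + f)*18 = (156 + 104)*18 = 260*18 = 4680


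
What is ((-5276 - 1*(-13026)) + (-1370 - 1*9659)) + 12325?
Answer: 9046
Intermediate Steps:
((-5276 - 1*(-13026)) + (-1370 - 1*9659)) + 12325 = ((-5276 + 13026) + (-1370 - 9659)) + 12325 = (7750 - 11029) + 12325 = -3279 + 12325 = 9046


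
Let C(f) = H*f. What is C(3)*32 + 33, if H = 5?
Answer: 513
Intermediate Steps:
C(f) = 5*f
C(3)*32 + 33 = (5*3)*32 + 33 = 15*32 + 33 = 480 + 33 = 513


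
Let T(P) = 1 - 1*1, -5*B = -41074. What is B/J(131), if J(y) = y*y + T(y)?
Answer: 41074/85805 ≈ 0.47869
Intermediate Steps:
B = 41074/5 (B = -⅕*(-41074) = 41074/5 ≈ 8214.8)
T(P) = 0 (T(P) = 1 - 1 = 0)
J(y) = y² (J(y) = y*y + 0 = y² + 0 = y²)
B/J(131) = 41074/(5*(131²)) = (41074/5)/17161 = (41074/5)*(1/17161) = 41074/85805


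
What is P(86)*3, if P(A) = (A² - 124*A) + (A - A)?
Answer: -9804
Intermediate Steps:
P(A) = A² - 124*A (P(A) = (A² - 124*A) + 0 = A² - 124*A)
P(86)*3 = (86*(-124 + 86))*3 = (86*(-38))*3 = -3268*3 = -9804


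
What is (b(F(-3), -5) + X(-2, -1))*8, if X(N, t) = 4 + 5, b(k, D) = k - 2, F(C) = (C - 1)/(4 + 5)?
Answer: 472/9 ≈ 52.444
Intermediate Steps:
F(C) = -⅑ + C/9 (F(C) = (-1 + C)/9 = (-1 + C)*(⅑) = -⅑ + C/9)
b(k, D) = -2 + k
X(N, t) = 9
(b(F(-3), -5) + X(-2, -1))*8 = ((-2 + (-⅑ + (⅑)*(-3))) + 9)*8 = ((-2 + (-⅑ - ⅓)) + 9)*8 = ((-2 - 4/9) + 9)*8 = (-22/9 + 9)*8 = (59/9)*8 = 472/9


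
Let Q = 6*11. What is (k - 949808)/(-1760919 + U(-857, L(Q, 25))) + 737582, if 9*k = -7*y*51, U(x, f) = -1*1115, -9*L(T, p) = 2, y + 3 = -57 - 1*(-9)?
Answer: 1299645509573/1762034 ≈ 7.3758e+5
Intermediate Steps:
y = -51 (y = -3 + (-57 - 1*(-9)) = -3 + (-57 + 9) = -3 - 48 = -51)
Q = 66
L(T, p) = -2/9 (L(T, p) = -1/9*2 = -2/9)
U(x, f) = -1115
k = 2023 (k = (-7*(-51)*51)/9 = (357*51)/9 = (1/9)*18207 = 2023)
(k - 949808)/(-1760919 + U(-857, L(Q, 25))) + 737582 = (2023 - 949808)/(-1760919 - 1115) + 737582 = -947785/(-1762034) + 737582 = -947785*(-1/1762034) + 737582 = 947785/1762034 + 737582 = 1299645509573/1762034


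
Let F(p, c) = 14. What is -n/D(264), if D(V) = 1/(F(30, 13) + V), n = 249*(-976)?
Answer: 67560672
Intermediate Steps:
n = -243024
D(V) = 1/(14 + V)
-n/D(264) = -(-243024)/(1/(14 + 264)) = -(-243024)/(1/278) = -(-243024)/1/278 = -(-243024)*278 = -1*(-67560672) = 67560672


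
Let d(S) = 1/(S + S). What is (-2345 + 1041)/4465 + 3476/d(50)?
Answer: 1552032696/4465 ≈ 3.4760e+5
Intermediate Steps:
d(S) = 1/(2*S)
(-2345 + 1041)/4465 + 3476/d(50) = (-2345 + 1041)/4465 + 3476/(((½)/50)) = -1304*1/4465 + 3476/(((½)*(1/50))) = -1304/4465 + 3476/(1/100) = -1304/4465 + 3476*100 = -1304/4465 + 347600 = 1552032696/4465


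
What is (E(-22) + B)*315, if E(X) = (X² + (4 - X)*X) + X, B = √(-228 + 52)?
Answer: -34650 + 1260*I*√11 ≈ -34650.0 + 4178.9*I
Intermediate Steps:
B = 4*I*√11 (B = √(-176) = 4*I*√11 ≈ 13.266*I)
E(X) = X + X² + X*(4 - X) (E(X) = (X² + X*(4 - X)) + X = X + X² + X*(4 - X))
(E(-22) + B)*315 = (5*(-22) + 4*I*√11)*315 = (-110 + 4*I*√11)*315 = -34650 + 1260*I*√11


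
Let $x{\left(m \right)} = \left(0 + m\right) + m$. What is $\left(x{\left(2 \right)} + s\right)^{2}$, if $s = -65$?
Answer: $3721$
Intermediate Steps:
$x{\left(m \right)} = 2 m$ ($x{\left(m \right)} = m + m = 2 m$)
$\left(x{\left(2 \right)} + s\right)^{2} = \left(2 \cdot 2 - 65\right)^{2} = \left(4 - 65\right)^{2} = \left(-61\right)^{2} = 3721$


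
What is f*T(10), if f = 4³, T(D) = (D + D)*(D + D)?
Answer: 25600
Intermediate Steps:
T(D) = 4*D² (T(D) = (2*D)*(2*D) = 4*D²)
f = 64
f*T(10) = 64*(4*10²) = 64*(4*100) = 64*400 = 25600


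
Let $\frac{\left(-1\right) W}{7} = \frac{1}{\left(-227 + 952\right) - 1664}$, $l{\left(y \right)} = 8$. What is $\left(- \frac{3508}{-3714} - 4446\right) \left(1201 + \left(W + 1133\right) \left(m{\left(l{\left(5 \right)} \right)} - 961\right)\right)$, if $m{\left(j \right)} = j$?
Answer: $\frac{8359821780919724}{1743723} \approx 4.7942 \cdot 10^{9}$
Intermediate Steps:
$W = \frac{7}{939}$ ($W = - \frac{7}{\left(-227 + 952\right) - 1664} = - \frac{7}{725 - 1664} = - \frac{7}{-939} = \left(-7\right) \left(- \frac{1}{939}\right) = \frac{7}{939} \approx 0.0074547$)
$\left(- \frac{3508}{-3714} - 4446\right) \left(1201 + \left(W + 1133\right) \left(m{\left(l{\left(5 \right)} \right)} - 961\right)\right) = \left(- \frac{3508}{-3714} - 4446\right) \left(1201 + \left(\frac{7}{939} + 1133\right) \left(8 - 961\right)\right) = \left(\left(-3508\right) \left(- \frac{1}{3714}\right) - 4446\right) \left(1201 + \frac{1063894}{939} \left(-953\right)\right) = \left(\frac{1754}{1857} - 4446\right) \left(1201 - \frac{1013890982}{939}\right) = \left(- \frac{8254468}{1857}\right) \left(- \frac{1012763243}{939}\right) = \frac{8359821780919724}{1743723}$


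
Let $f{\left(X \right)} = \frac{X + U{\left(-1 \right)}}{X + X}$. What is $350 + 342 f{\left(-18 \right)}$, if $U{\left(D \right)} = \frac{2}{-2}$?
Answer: $\frac{1061}{2} \approx 530.5$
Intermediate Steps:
$U{\left(D \right)} = -1$ ($U{\left(D \right)} = 2 \left(- \frac{1}{2}\right) = -1$)
$f{\left(X \right)} = \frac{-1 + X}{2 X}$ ($f{\left(X \right)} = \frac{X - 1}{X + X} = \frac{-1 + X}{2 X}$)
$350 + 342 f{\left(-18 \right)} = 350 + 342 \frac{-1 - 18}{2 \left(-18\right)} = 350 + 342 \cdot \frac{1}{2} \left(- \frac{1}{18}\right) \left(-19\right) = 350 + 342 \cdot \frac{19}{36} = 350 + \frac{361}{2} = \frac{1061}{2}$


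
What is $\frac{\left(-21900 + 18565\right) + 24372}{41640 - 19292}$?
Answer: $\frac{21037}{22348} \approx 0.94134$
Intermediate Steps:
$\frac{\left(-21900 + 18565\right) + 24372}{41640 - 19292} = \frac{-3335 + 24372}{22348} = 21037 \cdot \frac{1}{22348} = \frac{21037}{22348}$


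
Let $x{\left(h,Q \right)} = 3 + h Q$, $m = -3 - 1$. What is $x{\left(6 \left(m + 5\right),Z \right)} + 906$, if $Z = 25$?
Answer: $1059$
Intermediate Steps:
$m = -4$
$x{\left(h,Q \right)} = 3 + Q h$
$x{\left(6 \left(m + 5\right),Z \right)} + 906 = \left(3 + 25 \cdot 6 \left(-4 + 5\right)\right) + 906 = \left(3 + 25 \cdot 6 \cdot 1\right) + 906 = \left(3 + 25 \cdot 6\right) + 906 = \left(3 + 150\right) + 906 = 153 + 906 = 1059$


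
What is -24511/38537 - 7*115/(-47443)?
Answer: -1131853088/1828310891 ≈ -0.61907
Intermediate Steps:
-24511/38537 - 7*115/(-47443) = -24511*1/38537 - 805*(-1/47443) = -24511/38537 + 805/47443 = -1131853088/1828310891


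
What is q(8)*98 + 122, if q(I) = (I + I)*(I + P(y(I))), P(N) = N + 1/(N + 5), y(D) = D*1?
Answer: 329298/13 ≈ 25331.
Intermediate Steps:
y(D) = D
P(N) = N + 1/(5 + N)
q(I) = 2*I*(I + (1 + I² + 5*I)/(5 + I)) (q(I) = (I + I)*(I + (1 + I² + 5*I)/(5 + I)) = (2*I)*(I + (1 + I² + 5*I)/(5 + I)) = 2*I*(I + (1 + I² + 5*I)/(5 + I)))
q(8)*98 + 122 = (2*8*(1 + 2*8² + 10*8)/(5 + 8))*98 + 122 = (2*8*(1 + 2*64 + 80)/13)*98 + 122 = (2*8*(1/13)*(1 + 128 + 80))*98 + 122 = (2*8*(1/13)*209)*98 + 122 = (3344/13)*98 + 122 = 327712/13 + 122 = 329298/13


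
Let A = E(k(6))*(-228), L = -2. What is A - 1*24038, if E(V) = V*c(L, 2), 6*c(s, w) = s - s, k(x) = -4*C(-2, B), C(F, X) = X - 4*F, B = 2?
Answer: -24038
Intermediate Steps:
k(x) = -40 (k(x) = -4*(2 - 4*(-2)) = -4*(2 + 8) = -4*10 = -40)
c(s, w) = 0 (c(s, w) = (s - s)/6 = (⅙)*0 = 0)
E(V) = 0 (E(V) = V*0 = 0)
A = 0 (A = 0*(-228) = 0)
A - 1*24038 = 0 - 1*24038 = 0 - 24038 = -24038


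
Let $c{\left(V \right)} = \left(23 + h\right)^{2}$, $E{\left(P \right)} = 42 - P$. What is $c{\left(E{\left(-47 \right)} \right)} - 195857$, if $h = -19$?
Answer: $-195841$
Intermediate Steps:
$c{\left(V \right)} = 16$ ($c{\left(V \right)} = \left(23 - 19\right)^{2} = 4^{2} = 16$)
$c{\left(E{\left(-47 \right)} \right)} - 195857 = 16 - 195857 = -195841$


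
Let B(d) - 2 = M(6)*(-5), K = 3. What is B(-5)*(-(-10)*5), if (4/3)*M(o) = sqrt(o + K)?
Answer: -925/2 ≈ -462.50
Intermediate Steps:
M(o) = 3*sqrt(3 + o)/4 (M(o) = 3*sqrt(o + 3)/4 = 3*sqrt(3 + o)/4)
B(d) = -37/4 (B(d) = 2 + (3*sqrt(3 + 6)/4)*(-5) = 2 + (3*sqrt(9)/4)*(-5) = 2 + ((3/4)*3)*(-5) = 2 + (9/4)*(-5) = 2 - 45/4 = -37/4)
B(-5)*(-(-10)*5) = -(-185)*(-2*5)/4 = -(-185)*(-10)/4 = -37/4*50 = -925/2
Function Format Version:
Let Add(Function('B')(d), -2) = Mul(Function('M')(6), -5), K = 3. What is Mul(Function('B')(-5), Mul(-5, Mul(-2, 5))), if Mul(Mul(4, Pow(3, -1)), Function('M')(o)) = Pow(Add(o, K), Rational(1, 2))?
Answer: Rational(-925, 2) ≈ -462.50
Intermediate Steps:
Function('M')(o) = Mul(Rational(3, 4), Pow(Add(3, o), Rational(1, 2))) (Function('M')(o) = Mul(Rational(3, 4), Pow(Add(o, 3), Rational(1, 2))) = Mul(Rational(3, 4), Pow(Add(3, o), Rational(1, 2))))
Function('B')(d) = Rational(-37, 4) (Function('B')(d) = Add(2, Mul(Mul(Rational(3, 4), Pow(Add(3, 6), Rational(1, 2))), -5)) = Add(2, Mul(Mul(Rational(3, 4), Pow(9, Rational(1, 2))), -5)) = Add(2, Mul(Mul(Rational(3, 4), 3), -5)) = Add(2, Mul(Rational(9, 4), -5)) = Add(2, Rational(-45, 4)) = Rational(-37, 4))
Mul(Function('B')(-5), Mul(-5, Mul(-2, 5))) = Mul(Rational(-37, 4), Mul(-5, Mul(-2, 5))) = Mul(Rational(-37, 4), Mul(-5, -10)) = Mul(Rational(-37, 4), 50) = Rational(-925, 2)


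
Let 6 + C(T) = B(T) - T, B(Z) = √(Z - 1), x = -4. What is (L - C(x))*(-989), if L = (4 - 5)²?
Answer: -2967 + 989*I*√5 ≈ -2967.0 + 2211.5*I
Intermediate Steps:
B(Z) = √(-1 + Z)
L = 1 (L = (-1)² = 1)
C(T) = -6 + √(-1 + T) - T (C(T) = -6 + (√(-1 + T) - T) = -6 + √(-1 + T) - T)
(L - C(x))*(-989) = (1 - (-6 + √(-1 - 4) - 1*(-4)))*(-989) = (1 - (-6 + √(-5) + 4))*(-989) = (1 - (-6 + I*√5 + 4))*(-989) = (1 - (-2 + I*√5))*(-989) = (1 + (2 - I*√5))*(-989) = (3 - I*√5)*(-989) = -2967 + 989*I*√5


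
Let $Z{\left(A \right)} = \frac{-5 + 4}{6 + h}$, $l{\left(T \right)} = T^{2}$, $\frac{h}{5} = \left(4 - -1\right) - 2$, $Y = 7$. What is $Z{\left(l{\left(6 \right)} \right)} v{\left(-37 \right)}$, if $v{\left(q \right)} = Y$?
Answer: $- \frac{1}{3} \approx -0.33333$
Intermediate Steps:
$v{\left(q \right)} = 7$
$h = 15$ ($h = 5 \left(\left(4 - -1\right) - 2\right) = 5 \left(\left(4 + 1\right) - 2\right) = 5 \left(5 - 2\right) = 5 \cdot 3 = 15$)
$Z{\left(A \right)} = - \frac{1}{21}$ ($Z{\left(A \right)} = \frac{-5 + 4}{6 + 15} = - \frac{1}{21}$)
$Z{\left(l{\left(6 \right)} \right)} v{\left(-37 \right)} = \left(- \frac{1}{21}\right) 7 = - \frac{1}{3}$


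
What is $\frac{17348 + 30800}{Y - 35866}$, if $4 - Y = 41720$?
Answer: $- \frac{24074}{38791} \approx -0.62061$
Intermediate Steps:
$Y = -41716$ ($Y = 4 - 41720 = -41716$)
$\frac{17348 + 30800}{Y - 35866} = \frac{17348 + 30800}{-41716 - 35866} = \frac{48148}{-77582} = 48148 \left(- \frac{1}{77582}\right) = - \frac{24074}{38791}$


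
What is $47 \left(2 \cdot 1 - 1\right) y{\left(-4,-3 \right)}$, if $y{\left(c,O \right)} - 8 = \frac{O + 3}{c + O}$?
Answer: $376$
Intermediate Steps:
$y{\left(c,O \right)} = 8 + \frac{3 + O}{O + c}$ ($y{\left(c,O \right)} = 8 + \frac{O + 3}{c + O} = 8 + \frac{3 + O}{O + c}$)
$47 \left(2 \cdot 1 - 1\right) y{\left(-4,-3 \right)} = 47 \left(2 \cdot 1 - 1\right) \frac{3 + 8 \left(-4\right) + 9 \left(-3\right)}{-3 - 4} = 47 \left(2 - 1\right) \frac{3 - 32 - 27}{-7} = 47 \cdot 1 \left(\left(- \frac{1}{7}\right) \left(-56\right)\right) = 47 \cdot 8 = 376$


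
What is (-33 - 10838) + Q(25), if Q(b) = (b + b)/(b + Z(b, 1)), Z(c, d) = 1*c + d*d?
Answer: -554371/51 ≈ -10870.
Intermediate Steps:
Z(c, d) = c + d**2
Q(b) = 2*b/(1 + 2*b) (Q(b) = (b + b)/(b + (b + 1**2)) = (2*b)/(b + (b + 1)) = (2*b)/(b + (1 + b)) = (2*b)/(1 + 2*b) = 2*b/(1 + 2*b))
(-33 - 10838) + Q(25) = (-33 - 10838) + 2*25/(1 + 2*25) = -10871 + 2*25/(1 + 50) = -10871 + 2*25/51 = -10871 + 2*25*(1/51) = -10871 + 50/51 = -554371/51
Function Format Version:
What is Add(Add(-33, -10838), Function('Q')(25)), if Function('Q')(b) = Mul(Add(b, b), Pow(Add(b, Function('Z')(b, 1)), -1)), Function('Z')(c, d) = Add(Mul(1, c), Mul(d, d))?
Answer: Rational(-554371, 51) ≈ -10870.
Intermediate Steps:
Function('Z')(c, d) = Add(c, Pow(d, 2))
Function('Q')(b) = Mul(2, b, Pow(Add(1, Mul(2, b)), -1)) (Function('Q')(b) = Mul(Add(b, b), Pow(Add(b, Add(b, Pow(1, 2))), -1)) = Mul(Mul(2, b), Pow(Add(b, Add(b, 1)), -1)) = Mul(Mul(2, b), Pow(Add(b, Add(1, b)), -1)) = Mul(Mul(2, b), Pow(Add(1, Mul(2, b)), -1)) = Mul(2, b, Pow(Add(1, Mul(2, b)), -1)))
Add(Add(-33, -10838), Function('Q')(25)) = Add(Add(-33, -10838), Mul(2, 25, Pow(Add(1, Mul(2, 25)), -1))) = Add(-10871, Mul(2, 25, Pow(Add(1, 50), -1))) = Add(-10871, Mul(2, 25, Pow(51, -1))) = Add(-10871, Mul(2, 25, Rational(1, 51))) = Add(-10871, Rational(50, 51)) = Rational(-554371, 51)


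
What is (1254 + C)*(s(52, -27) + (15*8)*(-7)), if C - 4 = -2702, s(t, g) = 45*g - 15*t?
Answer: 4093740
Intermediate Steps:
s(t, g) = -15*t + 45*g
C = -2698 (C = 4 - 2702 = -2698)
(1254 + C)*(s(52, -27) + (15*8)*(-7)) = (1254 - 2698)*((-15*52 + 45*(-27)) + (15*8)*(-7)) = -1444*((-780 - 1215) + 120*(-7)) = -1444*(-1995 - 840) = -1444*(-2835) = 4093740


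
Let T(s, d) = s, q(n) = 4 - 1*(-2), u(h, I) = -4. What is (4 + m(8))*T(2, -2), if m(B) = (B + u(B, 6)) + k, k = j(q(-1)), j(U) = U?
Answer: 28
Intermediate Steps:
q(n) = 6 (q(n) = 4 + 2 = 6)
k = 6
m(B) = 2 + B (m(B) = (B - 4) + 6 = (-4 + B) + 6 = 2 + B)
(4 + m(8))*T(2, -2) = (4 + (2 + 8))*2 = (4 + 10)*2 = 14*2 = 28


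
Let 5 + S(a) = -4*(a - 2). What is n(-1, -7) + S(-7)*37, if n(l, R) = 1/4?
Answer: 4589/4 ≈ 1147.3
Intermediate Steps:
n(l, R) = 1/4
S(a) = 3 - 4*a (S(a) = -5 - 4*(a - 2) = -5 - 4*(-2 + a) = -5 + (8 - 4*a) = 3 - 4*a)
n(-1, -7) + S(-7)*37 = 1/4 + (3 - 4*(-7))*37 = 1/4 + (3 + 28)*37 = 1/4 + 31*37 = 1/4 + 1147 = 4589/4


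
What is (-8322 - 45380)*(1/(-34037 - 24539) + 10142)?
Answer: -15951582766141/29288 ≈ -5.4465e+8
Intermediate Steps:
(-8322 - 45380)*(1/(-34037 - 24539) + 10142) = -53702*(1/(-58576) + 10142) = -53702*(-1/58576 + 10142) = -53702*594077791/58576 = -15951582766141/29288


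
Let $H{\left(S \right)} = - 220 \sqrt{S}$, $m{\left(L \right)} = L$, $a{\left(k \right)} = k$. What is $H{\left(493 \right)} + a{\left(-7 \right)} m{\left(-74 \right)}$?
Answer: $518 - 220 \sqrt{493} \approx -4366.8$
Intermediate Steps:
$H{\left(493 \right)} + a{\left(-7 \right)} m{\left(-74 \right)} = - 220 \sqrt{493} - -518 = - 220 \sqrt{493} + 518 = 518 - 220 \sqrt{493}$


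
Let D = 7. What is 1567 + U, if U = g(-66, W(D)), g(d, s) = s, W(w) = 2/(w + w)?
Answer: 10970/7 ≈ 1567.1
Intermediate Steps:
W(w) = 1/w (W(w) = 2/(2*w) = (1/(2*w))*2 = 1/w)
U = ⅐ (U = 1/7 = ⅐ ≈ 0.14286)
1567 + U = 1567 + ⅐ = 10970/7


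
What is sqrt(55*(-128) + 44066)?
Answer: 33*sqrt(34) ≈ 192.42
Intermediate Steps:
sqrt(55*(-128) + 44066) = sqrt(-7040 + 44066) = sqrt(37026) = 33*sqrt(34)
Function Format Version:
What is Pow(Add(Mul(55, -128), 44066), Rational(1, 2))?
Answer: Mul(33, Pow(34, Rational(1, 2))) ≈ 192.42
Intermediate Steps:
Pow(Add(Mul(55, -128), 44066), Rational(1, 2)) = Pow(Add(-7040, 44066), Rational(1, 2)) = Pow(37026, Rational(1, 2)) = Mul(33, Pow(34, Rational(1, 2)))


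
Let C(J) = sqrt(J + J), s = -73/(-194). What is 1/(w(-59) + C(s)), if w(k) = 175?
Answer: 16975/2970552 - sqrt(7081)/2970552 ≈ 0.0056861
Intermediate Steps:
s = 73/194 (s = -73*(-1/194) = 73/194 ≈ 0.37629)
C(J) = sqrt(2)*sqrt(J) (C(J) = sqrt(2*J) = sqrt(2)*sqrt(J))
1/(w(-59) + C(s)) = 1/(175 + sqrt(2)*sqrt(73/194)) = 1/(175 + sqrt(2)*(sqrt(14162)/194)) = 1/(175 + sqrt(7081)/97)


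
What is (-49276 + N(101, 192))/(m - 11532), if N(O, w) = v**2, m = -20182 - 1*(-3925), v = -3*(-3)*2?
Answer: 48952/27789 ≈ 1.7616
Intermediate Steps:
v = 18 (v = 9*2 = 18)
m = -16257 (m = -20182 + 3925 = -16257)
N(O, w) = 324 (N(O, w) = 18**2 = 324)
(-49276 + N(101, 192))/(m - 11532) = (-49276 + 324)/(-16257 - 11532) = -48952/(-27789) = -48952*(-1/27789) = 48952/27789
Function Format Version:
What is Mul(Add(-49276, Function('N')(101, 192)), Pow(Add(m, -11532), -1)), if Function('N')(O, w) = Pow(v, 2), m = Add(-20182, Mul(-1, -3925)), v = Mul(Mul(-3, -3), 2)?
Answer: Rational(48952, 27789) ≈ 1.7616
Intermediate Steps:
v = 18 (v = Mul(9, 2) = 18)
m = -16257 (m = Add(-20182, 3925) = -16257)
Function('N')(O, w) = 324 (Function('N')(O, w) = Pow(18, 2) = 324)
Mul(Add(-49276, Function('N')(101, 192)), Pow(Add(m, -11532), -1)) = Mul(Add(-49276, 324), Pow(Add(-16257, -11532), -1)) = Mul(-48952, Pow(-27789, -1)) = Mul(-48952, Rational(-1, 27789)) = Rational(48952, 27789)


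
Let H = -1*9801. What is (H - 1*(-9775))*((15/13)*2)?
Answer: -60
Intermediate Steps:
H = -9801
(H - 1*(-9775))*((15/13)*2) = (-9801 - 1*(-9775))*((15/13)*2) = (-9801 + 9775)*((15*(1/13))*2) = -30*2 = -26*30/13 = -60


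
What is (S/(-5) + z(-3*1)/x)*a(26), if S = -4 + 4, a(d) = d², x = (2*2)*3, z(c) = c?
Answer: -169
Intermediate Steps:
x = 12 (x = 4*3 = 12)
S = 0
(S/(-5) + z(-3*1)/x)*a(26) = (0/(-5) - 3*1/12)*26² = (0*(-⅕) - 3*1/12)*676 = (0 - ¼)*676 = -¼*676 = -169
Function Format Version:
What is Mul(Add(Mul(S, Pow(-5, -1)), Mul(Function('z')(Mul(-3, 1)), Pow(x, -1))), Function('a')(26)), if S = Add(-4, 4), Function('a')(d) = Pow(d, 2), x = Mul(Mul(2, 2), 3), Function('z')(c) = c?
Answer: -169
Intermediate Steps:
x = 12 (x = Mul(4, 3) = 12)
S = 0
Mul(Add(Mul(S, Pow(-5, -1)), Mul(Function('z')(Mul(-3, 1)), Pow(x, -1))), Function('a')(26)) = Mul(Add(Mul(0, Pow(-5, -1)), Mul(Mul(-3, 1), Pow(12, -1))), Pow(26, 2)) = Mul(Add(Mul(0, Rational(-1, 5)), Mul(-3, Rational(1, 12))), 676) = Mul(Add(0, Rational(-1, 4)), 676) = Mul(Rational(-1, 4), 676) = -169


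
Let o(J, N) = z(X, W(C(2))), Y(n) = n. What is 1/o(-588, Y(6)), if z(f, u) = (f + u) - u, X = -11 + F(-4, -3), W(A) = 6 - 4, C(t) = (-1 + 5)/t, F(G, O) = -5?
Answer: -1/16 ≈ -0.062500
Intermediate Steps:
C(t) = 4/t
W(A) = 2
X = -16 (X = -11 - 5 = -16)
z(f, u) = f
o(J, N) = -16
1/o(-588, Y(6)) = 1/(-16) = -1/16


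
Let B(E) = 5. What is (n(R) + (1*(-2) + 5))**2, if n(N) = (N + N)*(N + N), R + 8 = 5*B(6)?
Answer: 1343281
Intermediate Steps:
R = 17 (R = -8 + 5*5 = -8 + 25 = 17)
n(N) = 4*N**2 (n(N) = (2*N)*(2*N) = 4*N**2)
(n(R) + (1*(-2) + 5))**2 = (4*17**2 + (1*(-2) + 5))**2 = (4*289 + (-2 + 5))**2 = (1156 + 3)**2 = 1159**2 = 1343281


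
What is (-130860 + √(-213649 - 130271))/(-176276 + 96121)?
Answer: 26172/16031 - 4*I*√21495/80155 ≈ 1.6326 - 0.0073164*I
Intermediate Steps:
(-130860 + √(-213649 - 130271))/(-176276 + 96121) = (-130860 + √(-343920))/(-80155) = (-130860 + 4*I*√21495)*(-1/80155) = 26172/16031 - 4*I*√21495/80155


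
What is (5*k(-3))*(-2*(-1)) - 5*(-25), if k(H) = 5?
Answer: 175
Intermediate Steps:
(5*k(-3))*(-2*(-1)) - 5*(-25) = (5*5)*(-2*(-1)) - 5*(-25) = 25*2 + 125 = 50 + 125 = 175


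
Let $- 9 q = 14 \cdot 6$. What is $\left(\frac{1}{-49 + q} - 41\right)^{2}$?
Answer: $\frac{51523684}{30625} \approx 1682.4$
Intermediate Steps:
$q = - \frac{28}{3}$ ($q = - \frac{14 \cdot 6}{9} = \left(- \frac{1}{9}\right) 84 = - \frac{28}{3} \approx -9.3333$)
$\left(\frac{1}{-49 + q} - 41\right)^{2} = \left(\frac{1}{-49 - \frac{28}{3}} - 41\right)^{2} = \left(\frac{1}{- \frac{175}{3}} - 41\right)^{2} = \left(- \frac{3}{175} - 41\right)^{2} = \left(- \frac{7178}{175}\right)^{2} = \frac{51523684}{30625}$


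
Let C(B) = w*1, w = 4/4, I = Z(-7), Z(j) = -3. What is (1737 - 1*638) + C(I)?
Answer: 1100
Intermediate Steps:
I = -3
w = 1 (w = 4*(¼) = 1)
C(B) = 1 (C(B) = 1*1 = 1)
(1737 - 1*638) + C(I) = (1737 - 1*638) + 1 = (1737 - 638) + 1 = 1099 + 1 = 1100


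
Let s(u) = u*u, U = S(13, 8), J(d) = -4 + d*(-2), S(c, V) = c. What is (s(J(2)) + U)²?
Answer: 5929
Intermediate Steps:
J(d) = -4 - 2*d
U = 13
s(u) = u²
(s(J(2)) + U)² = ((-4 - 2*2)² + 13)² = ((-4 - 4)² + 13)² = ((-8)² + 13)² = (64 + 13)² = 77² = 5929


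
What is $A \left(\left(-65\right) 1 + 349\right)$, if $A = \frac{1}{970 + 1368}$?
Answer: $\frac{142}{1169} \approx 0.12147$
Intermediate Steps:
$A = \frac{1}{2338} \approx 0.00042772$
$A \left(\left(-65\right) 1 + 349\right) = \frac{\left(-65\right) 1 + 349}{2338} = \frac{-65 + 349}{2338} = \frac{1}{2338} \cdot 284 = \frac{142}{1169}$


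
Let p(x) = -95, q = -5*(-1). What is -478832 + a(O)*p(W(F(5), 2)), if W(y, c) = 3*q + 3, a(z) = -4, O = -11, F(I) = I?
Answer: -478452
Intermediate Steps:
q = 5
W(y, c) = 18 (W(y, c) = 3*5 + 3 = 15 + 3 = 18)
-478832 + a(O)*p(W(F(5), 2)) = -478832 - 4*(-95) = -478832 + 380 = -478452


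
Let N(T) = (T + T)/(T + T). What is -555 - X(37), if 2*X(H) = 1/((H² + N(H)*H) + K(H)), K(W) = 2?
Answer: -1562881/2816 ≈ -555.00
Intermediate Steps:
N(T) = 1 (N(T) = (2*T)/((2*T)) = (2*T)*(1/(2*T)) = 1)
X(H) = 1/(2*(2 + H + H²)) (X(H) = 1/(2*((H² + 1*H) + 2)) = 1/(2*((H² + H) + 2)) = 1/(2*((H + H²) + 2)) = 1/(2*(2 + H + H²)))
-555 - X(37) = -555 - 1/(2*(2 + 37 + 37²)) = -555 - 1/(2*(2 + 37 + 1369)) = -555 - 1/(2*1408) = -555 - 1*1/2816 = -555 - 1/2816 = -1562881/2816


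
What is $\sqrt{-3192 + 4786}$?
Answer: $\sqrt{1594} \approx 39.925$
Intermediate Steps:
$\sqrt{-3192 + 4786} = \sqrt{1594}$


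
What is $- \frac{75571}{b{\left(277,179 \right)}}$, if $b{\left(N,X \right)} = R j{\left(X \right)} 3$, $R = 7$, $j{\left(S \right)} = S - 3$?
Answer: $- \frac{75571}{3696} \approx -20.447$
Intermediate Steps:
$j{\left(S \right)} = -3 + S$
$b{\left(N,X \right)} = -63 + 21 X$ ($b{\left(N,X \right)} = 7 \left(-3 + X\right) 3 = \left(-21 + 7 X\right) 3 = -63 + 21 X$)
$- \frac{75571}{b{\left(277,179 \right)}} = - \frac{75571}{-63 + 21 \cdot 179} = - \frac{75571}{-63 + 3759} = - \frac{75571}{3696}$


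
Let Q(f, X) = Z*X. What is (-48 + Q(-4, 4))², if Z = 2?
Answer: 1600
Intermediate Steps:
Q(f, X) = 2*X
(-48 + Q(-4, 4))² = (-48 + 2*4)² = (-48 + 8)² = (-40)² = 1600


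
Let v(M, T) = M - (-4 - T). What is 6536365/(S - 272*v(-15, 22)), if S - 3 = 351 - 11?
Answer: -6536365/2649 ≈ -2467.5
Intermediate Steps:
S = 343 (S = 3 + (351 - 11) = 3 + 340 = 343)
v(M, T) = 4 + M + T (v(M, T) = M + (4 + T) = 4 + M + T)
6536365/(S - 272*v(-15, 22)) = 6536365/(343 - 272*(4 - 15 + 22)) = 6536365/(343 - 272*11) = 6536365/(343 - 2992) = 6536365/(-2649) = 6536365*(-1/2649) = -6536365/2649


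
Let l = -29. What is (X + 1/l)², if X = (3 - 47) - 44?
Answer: 6517809/841 ≈ 7750.1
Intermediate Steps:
X = -88 (X = -44 - 44 = -88)
(X + 1/l)² = (-88 + 1/(-29))² = (-88 - 1/29)² = (-2553/29)² = 6517809/841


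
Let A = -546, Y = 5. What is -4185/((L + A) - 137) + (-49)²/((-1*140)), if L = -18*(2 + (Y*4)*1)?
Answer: -286397/21580 ≈ -13.271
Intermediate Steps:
L = -396 (L = -18*(2 + (5*4)*1) = -18*(2 + 20*1) = -18*(2 + 20) = -18*22 = -396)
-4185/((L + A) - 137) + (-49)²/((-1*140)) = -4185/((-396 - 546) - 137) + (-49)²/((-1*140)) = -4185/(-942 - 137) + 2401/(-140) = -4185/(-1079) + 2401*(-1/140) = -4185*(-1/1079) - 343/20 = 4185/1079 - 343/20 = -286397/21580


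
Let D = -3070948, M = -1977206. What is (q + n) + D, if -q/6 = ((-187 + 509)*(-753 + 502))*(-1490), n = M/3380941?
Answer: -2453277152687154/3380941 ≈ -7.2562e+8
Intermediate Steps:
n = -1977206/3380941 ≈ -0.58481
q = -722548680 (q = -6*(-187 + 509)*(-753 + 502)*(-1490) = -6*322*(-251)*(-1490) = -(-484932)*(-1490) = -6*120424780 = -722548680)
(q + n) + D = (-722548680 - 1977206/3380941) - 3070948 = -2442894458685086/3380941 - 3070948 = -2453277152687154/3380941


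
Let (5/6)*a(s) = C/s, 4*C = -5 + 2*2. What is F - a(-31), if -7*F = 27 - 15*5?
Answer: 14859/2170 ≈ 6.8475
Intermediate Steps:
C = -¼ (C = (-5 + 2*2)/4 = (-5 + 4)/4 = (¼)*(-1) = -¼ ≈ -0.25000)
a(s) = -3/(10*s) (a(s) = 6*(-1/(4*s))/5 = -3/(10*s))
F = 48/7 (F = -(27 - 15*5)/7 = -(27 - 75)/7 = -⅐*(-48) = 48/7 ≈ 6.8571)
F - a(-31) = 48/7 - (-3)/(10*(-31)) = 48/7 - (-3)*(-1)/(10*31) = 48/7 - 1*3/310 = 48/7 - 3/310 = 14859/2170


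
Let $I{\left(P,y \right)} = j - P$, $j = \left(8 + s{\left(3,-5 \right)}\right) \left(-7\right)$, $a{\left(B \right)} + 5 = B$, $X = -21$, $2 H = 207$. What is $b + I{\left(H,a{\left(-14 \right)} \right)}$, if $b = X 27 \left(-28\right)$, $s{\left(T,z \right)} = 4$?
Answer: $\frac{31377}{2} \approx 15689.0$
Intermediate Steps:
$H = \frac{207}{2}$ ($H = \frac{1}{2} \cdot 207 = \frac{207}{2} \approx 103.5$)
$a{\left(B \right)} = -5 + B$
$b = 15876$ ($b = \left(-21\right) 27 \left(-28\right) = \left(-567\right) \left(-28\right) = 15876$)
$j = -84$ ($j = \left(8 + 4\right) \left(-7\right) = 12 \left(-7\right) = -84$)
$I{\left(P,y \right)} = -84 - P$
$b + I{\left(H,a{\left(-14 \right)} \right)} = 15876 - \frac{375}{2} = \frac{31377}{2}$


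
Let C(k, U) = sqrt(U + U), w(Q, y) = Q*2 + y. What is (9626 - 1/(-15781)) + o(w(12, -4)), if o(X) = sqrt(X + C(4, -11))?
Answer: 151907907/15781 + sqrt(20 + I*sqrt(22)) ≈ 9630.5 + 0.52088*I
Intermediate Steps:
w(Q, y) = y + 2*Q (w(Q, y) = 2*Q + y = y + 2*Q)
C(k, U) = sqrt(2)*sqrt(U) (C(k, U) = sqrt(2*U) = sqrt(2)*sqrt(U))
o(X) = sqrt(X + I*sqrt(22)) (o(X) = sqrt(X + sqrt(2)*sqrt(-11)) = sqrt(X + sqrt(2)*(I*sqrt(11))) = sqrt(X + I*sqrt(22)))
(9626 - 1/(-15781)) + o(w(12, -4)) = (9626 - 1/(-15781)) + sqrt((-4 + 2*12) + I*sqrt(22)) = (9626 - 1*(-1/15781)) + sqrt((-4 + 24) + I*sqrt(22)) = (9626 + 1/15781) + sqrt(20 + I*sqrt(22)) = 151907907/15781 + sqrt(20 + I*sqrt(22))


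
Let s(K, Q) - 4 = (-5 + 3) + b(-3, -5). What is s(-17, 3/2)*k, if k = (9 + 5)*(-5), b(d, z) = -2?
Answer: 0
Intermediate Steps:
k = -70 (k = 14*(-5) = -70)
s(K, Q) = 0 (s(K, Q) = 4 + ((-5 + 3) - 2) = 4 + (-2 - 2) = 4 - 4 = 0)
s(-17, 3/2)*k = 0*(-70) = 0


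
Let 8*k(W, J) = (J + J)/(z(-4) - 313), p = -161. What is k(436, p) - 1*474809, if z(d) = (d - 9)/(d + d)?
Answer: -1182748897/2491 ≈ -4.7481e+5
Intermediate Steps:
z(d) = (-9 + d)/(2*d) (z(d) = (-9 + d)/((2*d)) = (-9 + d)*(1/(2*d)) = (-9 + d)/(2*d))
k(W, J) = -2*J/2491 (k(W, J) = ((J + J)/((½)*(-9 - 4)/(-4) - 313))/8 = ((2*J)/((½)*(-¼)*(-13) - 313))/8 = ((2*J)/(13/8 - 313))/8 = ((2*J)/(-2491/8))/8 = ((2*J)*(-8/2491))/8 = (-16*J/2491)/8 = -2*J/2491)
k(436, p) - 1*474809 = -2/2491*(-161) - 1*474809 = 322/2491 - 474809 = -1182748897/2491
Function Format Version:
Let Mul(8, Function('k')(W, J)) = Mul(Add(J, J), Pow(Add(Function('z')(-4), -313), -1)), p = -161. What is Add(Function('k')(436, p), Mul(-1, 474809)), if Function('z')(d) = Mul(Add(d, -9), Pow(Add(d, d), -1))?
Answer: Rational(-1182748897, 2491) ≈ -4.7481e+5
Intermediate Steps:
Function('z')(d) = Mul(Rational(1, 2), Pow(d, -1), Add(-9, d)) (Function('z')(d) = Mul(Add(-9, d), Pow(Mul(2, d), -1)) = Mul(Add(-9, d), Mul(Rational(1, 2), Pow(d, -1))) = Mul(Rational(1, 2), Pow(d, -1), Add(-9, d)))
Function('k')(W, J) = Mul(Rational(-2, 2491), J) (Function('k')(W, J) = Mul(Rational(1, 8), Mul(Add(J, J), Pow(Add(Mul(Rational(1, 2), Pow(-4, -1), Add(-9, -4)), -313), -1))) = Mul(Rational(1, 8), Mul(Mul(2, J), Pow(Add(Mul(Rational(1, 2), Rational(-1, 4), -13), -313), -1))) = Mul(Rational(1, 8), Mul(Mul(2, J), Pow(Add(Rational(13, 8), -313), -1))) = Mul(Rational(1, 8), Mul(Mul(2, J), Pow(Rational(-2491, 8), -1))) = Mul(Rational(1, 8), Mul(Mul(2, J), Rational(-8, 2491))) = Mul(Rational(1, 8), Mul(Rational(-16, 2491), J)) = Mul(Rational(-2, 2491), J))
Add(Function('k')(436, p), Mul(-1, 474809)) = Add(Mul(Rational(-2, 2491), -161), Mul(-1, 474809)) = Add(Rational(322, 2491), -474809) = Rational(-1182748897, 2491)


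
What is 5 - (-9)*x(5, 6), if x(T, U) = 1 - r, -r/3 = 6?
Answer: 176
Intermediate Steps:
r = -18 (r = -3*6 = -18)
x(T, U) = 19 (x(T, U) = 1 - 1*(-18) = 1 + 18 = 19)
5 - (-9)*x(5, 6) = 5 - (-9)*19 = 5 - 3*(-57) = 5 + 171 = 176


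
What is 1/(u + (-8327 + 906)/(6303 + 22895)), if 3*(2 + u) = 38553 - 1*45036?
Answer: -29198/63162695 ≈ -0.00046227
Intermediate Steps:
u = -2163 (u = -2 + (38553 - 1*45036)/3 = -2 + (38553 - 45036)/3 = -2 + (⅓)*(-6483) = -2 - 2161 = -2163)
1/(u + (-8327 + 906)/(6303 + 22895)) = 1/(-2163 + (-8327 + 906)/(6303 + 22895)) = 1/(-2163 - 7421/29198) = 1/(-63162695/29198) = -29198/63162695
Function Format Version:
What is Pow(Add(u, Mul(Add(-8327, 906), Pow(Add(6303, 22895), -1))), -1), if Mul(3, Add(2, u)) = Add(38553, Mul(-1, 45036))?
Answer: Rational(-29198, 63162695) ≈ -0.00046227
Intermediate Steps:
u = -2163 (u = Add(-2, Mul(Rational(1, 3), Add(38553, Mul(-1, 45036)))) = Add(-2, Mul(Rational(1, 3), Add(38553, -45036))) = Add(-2, Mul(Rational(1, 3), -6483)) = Add(-2, -2161) = -2163)
Pow(Add(u, Mul(Add(-8327, 906), Pow(Add(6303, 22895), -1))), -1) = Pow(Add(-2163, Mul(Add(-8327, 906), Pow(Add(6303, 22895), -1))), -1) = Pow(Add(-2163, Mul(-7421, Pow(29198, -1))), -1) = Pow(Add(-2163, Mul(-7421, Rational(1, 29198))), -1) = Pow(Add(-2163, Rational(-7421, 29198)), -1) = Pow(Rational(-63162695, 29198), -1) = Rational(-29198, 63162695)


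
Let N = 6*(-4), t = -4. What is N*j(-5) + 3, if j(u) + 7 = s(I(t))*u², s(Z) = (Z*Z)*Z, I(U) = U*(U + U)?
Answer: -19660629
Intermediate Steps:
N = -24
I(U) = 2*U² (I(U) = U*(2*U) = 2*U²)
s(Z) = Z³ (s(Z) = Z²*Z = Z³)
j(u) = -7 + 32768*u² (j(u) = -7 + (2*(-4)²)³*u² = -7 + (2*16)³*u² = -7 + 32³*u² = -7 + 32768*u²)
N*j(-5) + 3 = -24*(-7 + 32768*(-5)²) + 3 = -24*(-7 + 32768*25) + 3 = -24*(-7 + 819200) + 3 = -24*819193 + 3 = -19660632 + 3 = -19660629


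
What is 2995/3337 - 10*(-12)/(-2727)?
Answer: 2588975/3033333 ≈ 0.85351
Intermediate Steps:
2995/3337 - 10*(-12)/(-2727) = 2995*(1/3337) + 120*(-1/2727) = 2995/3337 - 40/909 = 2588975/3033333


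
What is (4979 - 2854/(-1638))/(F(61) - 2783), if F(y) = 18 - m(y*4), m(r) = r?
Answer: -4079228/2464371 ≈ -1.6553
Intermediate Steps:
F(y) = 18 - 4*y (F(y) = 18 - y*4 = 18 - 4*y)
(4979 - 2854/(-1638))/(F(61) - 2783) = (4979 - 2854/(-1638))/((18 - 4*61) - 2783) = (4979 - 2854*(-1/1638))/((18 - 244) - 2783) = (4979 + 1427/819)/(-226 - 2783) = (4079228/819)/(-3009) = (4079228/819)*(-1/3009) = -4079228/2464371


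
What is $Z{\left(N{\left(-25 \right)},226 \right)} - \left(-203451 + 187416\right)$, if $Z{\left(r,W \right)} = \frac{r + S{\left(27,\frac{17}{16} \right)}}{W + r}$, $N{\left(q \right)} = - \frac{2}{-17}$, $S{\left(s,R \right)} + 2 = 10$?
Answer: $\frac{30819339}{1922} \approx 16035.0$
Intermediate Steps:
$S{\left(s,R \right)} = 8$ ($S{\left(s,R \right)} = -2 + 10 = 8$)
$N{\left(q \right)} = \frac{2}{17}$ ($N{\left(q \right)} = \left(-2\right) \left(- \frac{1}{17}\right) = \frac{2}{17}$)
$Z{\left(r,W \right)} = \frac{8 + r}{W + r}$ ($Z{\left(r,W \right)} = \frac{r + 8}{W + r} = \frac{8 + r}{W + r}$)
$Z{\left(N{\left(-25 \right)},226 \right)} - \left(-203451 + 187416\right) = \frac{8 + \frac{2}{17}}{226 + \frac{2}{17}} - \left(-203451 + 187416\right) = \frac{1}{\frac{3844}{17}} \cdot \frac{138}{17} - -16035 = \frac{17}{3844} \cdot \frac{138}{17} + 16035 = \frac{69}{1922} + 16035 = \frac{30819339}{1922}$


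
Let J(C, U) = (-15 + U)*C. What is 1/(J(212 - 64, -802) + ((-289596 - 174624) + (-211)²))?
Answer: -1/540615 ≈ -1.8497e-6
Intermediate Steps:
J(C, U) = C*(-15 + U)
1/(J(212 - 64, -802) + ((-289596 - 174624) + (-211)²)) = 1/((212 - 64)*(-15 - 802) + ((-289596 - 174624) + (-211)²)) = 1/(148*(-817) + (-464220 + 44521)) = 1/(-120916 - 419699) = 1/(-540615) = -1/540615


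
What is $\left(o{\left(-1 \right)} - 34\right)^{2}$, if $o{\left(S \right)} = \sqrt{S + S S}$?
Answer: $1156$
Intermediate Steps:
$o{\left(S \right)} = \sqrt{S + S^{2}}$
$\left(o{\left(-1 \right)} - 34\right)^{2} = \left(\sqrt{- (1 - 1)} - 34\right)^{2} = \left(\sqrt{\left(-1\right) 0} - 34\right)^{2} = \left(\sqrt{0} - 34\right)^{2} = \left(0 - 34\right)^{2} = \left(-34\right)^{2} = 1156$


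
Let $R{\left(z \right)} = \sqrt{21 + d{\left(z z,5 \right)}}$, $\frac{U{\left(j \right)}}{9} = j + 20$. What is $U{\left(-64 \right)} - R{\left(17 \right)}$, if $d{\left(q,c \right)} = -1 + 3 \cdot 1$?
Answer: $-396 - \sqrt{23} \approx -400.8$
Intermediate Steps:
$U{\left(j \right)} = 180 + 9 j$ ($U{\left(j \right)} = 9 \left(j + 20\right) = 9 \left(20 + j\right) = 180 + 9 j$)
$d{\left(q,c \right)} = 2$ ($d{\left(q,c \right)} = -1 + 3 = 2$)
$R{\left(z \right)} = \sqrt{23}$ ($R{\left(z \right)} = \sqrt{21 + 2} = \sqrt{23}$)
$U{\left(-64 \right)} - R{\left(17 \right)} = \left(180 + 9 \left(-64\right)\right) - \sqrt{23} = \left(180 - 576\right) - \sqrt{23} = -396 - \sqrt{23}$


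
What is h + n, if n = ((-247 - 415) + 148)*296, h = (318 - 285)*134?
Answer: -147722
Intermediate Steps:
h = 4422 (h = 33*134 = 4422)
n = -152144 (n = (-662 + 148)*296 = -514*296 = -152144)
h + n = 4422 - 152144 = -147722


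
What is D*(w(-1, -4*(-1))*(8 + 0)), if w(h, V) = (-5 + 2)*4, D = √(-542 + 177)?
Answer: -96*I*√365 ≈ -1834.1*I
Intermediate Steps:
D = I*√365 (D = √(-365) = I*√365 ≈ 19.105*I)
w(h, V) = -12 (w(h, V) = -3*4 = -12)
D*(w(-1, -4*(-1))*(8 + 0)) = (I*√365)*(-12*(8 + 0)) = (I*√365)*(-12*8) = (I*√365)*(-96) = -96*I*√365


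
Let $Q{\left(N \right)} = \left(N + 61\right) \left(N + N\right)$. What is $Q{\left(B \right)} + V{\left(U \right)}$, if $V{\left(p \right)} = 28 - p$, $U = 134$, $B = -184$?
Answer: $45158$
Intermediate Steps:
$Q{\left(N \right)} = 2 N \left(61 + N\right)$ ($Q{\left(N \right)} = \left(61 + N\right) 2 N = 2 N \left(61 + N\right)$)
$Q{\left(B \right)} + V{\left(U \right)} = 2 \left(-184\right) \left(61 - 184\right) + \left(28 - 134\right) = 2 \left(-184\right) \left(-123\right) + \left(28 - 134\right) = 45264 - 106 = 45158$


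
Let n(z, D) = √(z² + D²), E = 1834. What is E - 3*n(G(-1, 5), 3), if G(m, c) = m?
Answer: 1834 - 3*√10 ≈ 1824.5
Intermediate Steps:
n(z, D) = √(D² + z²)
E - 3*n(G(-1, 5), 3) = 1834 - 3*√(3² + (-1)²) = 1834 - 3*√(9 + 1) = 1834 - 3*√10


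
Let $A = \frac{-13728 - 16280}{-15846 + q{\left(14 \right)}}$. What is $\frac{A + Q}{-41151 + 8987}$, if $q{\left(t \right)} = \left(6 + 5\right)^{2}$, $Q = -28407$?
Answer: $\frac{446670067}{505778900} \approx 0.88313$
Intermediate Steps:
$q{\left(t \right)} = 121$ ($q{\left(t \right)} = 11^{2} = 121$)
$A = \frac{30008}{15725}$ ($A = \frac{-13728 - 16280}{-15846 + 121} = - \frac{30008}{-15725} = \left(-30008\right) \left(- \frac{1}{15725}\right) = \frac{30008}{15725} \approx 1.9083$)
$\frac{A + Q}{-41151 + 8987} = \frac{\frac{30008}{15725} - 28407}{-41151 + 8987} = - \frac{446670067}{15725 \left(-32164\right)} = \left(- \frac{446670067}{15725}\right) \left(- \frac{1}{32164}\right) = \frac{446670067}{505778900}$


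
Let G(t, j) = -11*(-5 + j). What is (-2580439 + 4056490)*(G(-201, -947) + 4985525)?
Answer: 7374346367847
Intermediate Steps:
G(t, j) = 55 - 11*j
(-2580439 + 4056490)*(G(-201, -947) + 4985525) = (-2580439 + 4056490)*((55 - 11*(-947)) + 4985525) = 1476051*((55 + 10417) + 4985525) = 1476051*(10472 + 4985525) = 1476051*4995997 = 7374346367847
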